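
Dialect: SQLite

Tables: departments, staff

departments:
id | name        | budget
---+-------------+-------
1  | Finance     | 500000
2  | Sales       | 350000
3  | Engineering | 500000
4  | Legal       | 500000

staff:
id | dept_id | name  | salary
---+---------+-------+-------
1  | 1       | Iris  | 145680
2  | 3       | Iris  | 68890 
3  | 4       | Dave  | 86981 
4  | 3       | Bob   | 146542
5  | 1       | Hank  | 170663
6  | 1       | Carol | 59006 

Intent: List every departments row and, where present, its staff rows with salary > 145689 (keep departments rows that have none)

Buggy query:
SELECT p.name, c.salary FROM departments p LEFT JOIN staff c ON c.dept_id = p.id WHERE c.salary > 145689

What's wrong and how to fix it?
Bug: Filtering c.salary in WHERE discards the NULL rows produced by LEFT JOIN, turning it into an inner join

Fix: Move the right-table condition into the ON clause so unmatched parents are kept

Corrected query:
SELECT p.name, c.salary FROM departments p LEFT JOIN staff c ON c.dept_id = p.id AND c.salary > 145689

Result:
name        | salary
------------+-------
Finance     | 170663
Sales       | NULL  
Engineering | 146542
Legal       | NULL  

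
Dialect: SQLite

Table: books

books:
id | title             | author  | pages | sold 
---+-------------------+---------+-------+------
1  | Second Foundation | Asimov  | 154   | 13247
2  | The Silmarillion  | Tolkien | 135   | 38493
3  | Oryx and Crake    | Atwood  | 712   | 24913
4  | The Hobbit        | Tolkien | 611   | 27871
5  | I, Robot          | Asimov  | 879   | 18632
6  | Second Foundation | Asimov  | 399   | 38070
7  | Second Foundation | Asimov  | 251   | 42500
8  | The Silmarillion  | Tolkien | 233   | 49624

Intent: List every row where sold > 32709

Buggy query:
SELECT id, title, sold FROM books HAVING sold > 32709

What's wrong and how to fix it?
Bug: This is a non-aggregate query (no GROUP BY, no aggregates), so in SQLite the HAVING clause is invalid here; a row-level condition belongs in WHERE

Fix: Use WHERE for row-level filtering

Corrected query:
SELECT id, title, sold FROM books WHERE sold > 32709

Result:
id | title             | sold 
---+-------------------+------
2  | The Silmarillion  | 38493
6  | Second Foundation | 38070
7  | Second Foundation | 42500
8  | The Silmarillion  | 49624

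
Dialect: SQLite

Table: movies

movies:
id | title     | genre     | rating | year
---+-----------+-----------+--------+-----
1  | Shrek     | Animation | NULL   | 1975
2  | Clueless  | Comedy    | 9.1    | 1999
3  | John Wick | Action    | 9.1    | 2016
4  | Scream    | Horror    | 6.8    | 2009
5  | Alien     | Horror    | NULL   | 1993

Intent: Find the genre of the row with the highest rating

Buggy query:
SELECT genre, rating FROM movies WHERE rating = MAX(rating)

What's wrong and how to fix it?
Bug: MAX(rating) is an aggregate and cannot be used directly in WHERE

Fix: Wrap MAX in a scalar subquery so WHERE compares against a single value

Corrected query:
SELECT genre, rating FROM movies WHERE rating = (SELECT MAX(rating) FROM movies)

Result:
genre  | rating
-------+-------
Comedy | 9.1   
Action | 9.1   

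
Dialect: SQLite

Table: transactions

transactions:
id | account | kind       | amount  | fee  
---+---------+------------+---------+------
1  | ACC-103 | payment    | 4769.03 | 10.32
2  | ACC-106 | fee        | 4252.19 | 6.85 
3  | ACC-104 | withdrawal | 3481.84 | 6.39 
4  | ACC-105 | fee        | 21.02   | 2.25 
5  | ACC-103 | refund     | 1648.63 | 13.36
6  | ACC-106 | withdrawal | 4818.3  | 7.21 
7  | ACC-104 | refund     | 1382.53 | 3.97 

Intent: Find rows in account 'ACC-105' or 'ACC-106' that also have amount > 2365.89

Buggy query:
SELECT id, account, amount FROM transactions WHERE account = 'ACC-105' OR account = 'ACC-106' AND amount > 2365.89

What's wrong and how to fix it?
Bug: Without parentheses, AND is evaluated before OR, so the amount filter only applies to the 'ACC-106' branch

Fix: Add parentheses around the OR so the AND applies to both alternatives

Corrected query:
SELECT id, account, amount FROM transactions WHERE (account = 'ACC-105' OR account = 'ACC-106') AND amount > 2365.89

Result:
id | account | amount 
---+---------+--------
2  | ACC-106 | 4252.19
6  | ACC-106 | 4818.3 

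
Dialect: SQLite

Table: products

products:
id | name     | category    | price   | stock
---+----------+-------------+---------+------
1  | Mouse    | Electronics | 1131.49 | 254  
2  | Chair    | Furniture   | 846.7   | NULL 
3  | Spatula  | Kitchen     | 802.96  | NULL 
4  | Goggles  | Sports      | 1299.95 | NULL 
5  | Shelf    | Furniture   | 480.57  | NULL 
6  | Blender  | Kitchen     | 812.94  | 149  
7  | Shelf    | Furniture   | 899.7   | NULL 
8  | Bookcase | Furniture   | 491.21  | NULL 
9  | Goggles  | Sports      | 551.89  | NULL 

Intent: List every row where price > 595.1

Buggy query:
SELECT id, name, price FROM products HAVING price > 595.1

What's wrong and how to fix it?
Bug: HAVING filters the output of aggregation, but this query has no GROUP BY and no aggregate functions, so SQLite rejects it (HAVING clause on a non-aggregate query); the condition here is per row

Fix: Replace HAVING with WHERE since the condition applies to individual rows

Corrected query:
SELECT id, name, price FROM products WHERE price > 595.1

Result:
id | name    | price  
---+---------+--------
1  | Mouse   | 1131.49
2  | Chair   | 846.7  
3  | Spatula | 802.96 
4  | Goggles | 1299.95
6  | Blender | 812.94 
7  | Shelf   | 899.7  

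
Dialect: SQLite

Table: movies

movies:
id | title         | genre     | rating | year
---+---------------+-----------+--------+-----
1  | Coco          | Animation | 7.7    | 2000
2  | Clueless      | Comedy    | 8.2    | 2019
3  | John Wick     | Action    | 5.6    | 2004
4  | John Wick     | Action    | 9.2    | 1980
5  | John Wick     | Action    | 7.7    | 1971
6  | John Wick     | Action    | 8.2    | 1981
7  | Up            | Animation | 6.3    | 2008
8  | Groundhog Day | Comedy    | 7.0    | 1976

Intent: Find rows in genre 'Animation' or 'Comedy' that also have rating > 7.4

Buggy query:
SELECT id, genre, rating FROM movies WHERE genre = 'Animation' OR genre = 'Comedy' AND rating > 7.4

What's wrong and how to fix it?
Bug: AND binds tighter than OR, so this parses as genre = 'Animation' OR (genre = 'Comedy' AND rating > 7.4)

Fix: Group the OR with parentheses (or use IN), then AND the threshold

Corrected query:
SELECT id, genre, rating FROM movies WHERE (genre = 'Animation' OR genre = 'Comedy') AND rating > 7.4

Result:
id | genre     | rating
---+-----------+-------
1  | Animation | 7.7   
2  | Comedy    | 8.2   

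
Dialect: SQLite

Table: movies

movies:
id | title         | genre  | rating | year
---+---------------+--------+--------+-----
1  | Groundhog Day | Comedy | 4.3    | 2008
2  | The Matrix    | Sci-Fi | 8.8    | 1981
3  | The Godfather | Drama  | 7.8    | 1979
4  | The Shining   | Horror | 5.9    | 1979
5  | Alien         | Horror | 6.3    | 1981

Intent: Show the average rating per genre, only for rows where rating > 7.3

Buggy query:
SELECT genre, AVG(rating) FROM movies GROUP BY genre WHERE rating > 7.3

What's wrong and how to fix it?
Bug: Row-level WHERE must come before GROUP BY in the clause order

Fix: Place WHERE between FROM and GROUP BY

Corrected query:
SELECT genre, AVG(rating) FROM movies WHERE rating > 7.3 GROUP BY genre

Result:
genre  | AVG(rating)
-------+------------
Drama  | 7.8        
Sci-Fi | 8.8        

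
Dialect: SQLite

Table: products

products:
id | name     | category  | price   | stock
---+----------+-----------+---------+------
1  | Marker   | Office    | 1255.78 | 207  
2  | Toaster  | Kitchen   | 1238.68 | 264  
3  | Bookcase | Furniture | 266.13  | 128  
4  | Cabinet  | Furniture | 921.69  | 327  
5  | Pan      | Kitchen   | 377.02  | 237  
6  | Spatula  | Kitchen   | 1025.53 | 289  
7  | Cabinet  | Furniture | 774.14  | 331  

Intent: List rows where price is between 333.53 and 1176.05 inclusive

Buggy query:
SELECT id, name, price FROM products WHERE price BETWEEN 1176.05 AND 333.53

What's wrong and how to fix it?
Bug: BETWEEN expects the lower bound first; with 1176.05 AND 333.53 the range is empty

Fix: Write BETWEEN 333.53 AND 1176.05

Corrected query:
SELECT id, name, price FROM products WHERE price BETWEEN 333.53 AND 1176.05

Result:
id | name    | price  
---+---------+--------
4  | Cabinet | 921.69 
5  | Pan     | 377.02 
6  | Spatula | 1025.53
7  | Cabinet | 774.14 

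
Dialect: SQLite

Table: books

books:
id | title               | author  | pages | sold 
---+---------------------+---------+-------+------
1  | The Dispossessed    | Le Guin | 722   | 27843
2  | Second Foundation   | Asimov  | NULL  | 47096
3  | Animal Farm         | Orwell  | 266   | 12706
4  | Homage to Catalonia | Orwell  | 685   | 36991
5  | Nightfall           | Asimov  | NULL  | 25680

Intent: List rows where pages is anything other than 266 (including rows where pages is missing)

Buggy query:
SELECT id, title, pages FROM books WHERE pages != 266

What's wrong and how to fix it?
Bug: Inequality against NULL is unknown, not true; rows with NULL are dropped

Fix: Handle NULL separately with IS NULL alongside the inequality

Corrected query:
SELECT id, title, pages FROM books WHERE pages != 266 OR pages IS NULL

Result:
id | title               | pages
---+---------------------+------
1  | The Dispossessed    | 722  
2  | Second Foundation   | NULL 
4  | Homage to Catalonia | 685  
5  | Nightfall           | NULL 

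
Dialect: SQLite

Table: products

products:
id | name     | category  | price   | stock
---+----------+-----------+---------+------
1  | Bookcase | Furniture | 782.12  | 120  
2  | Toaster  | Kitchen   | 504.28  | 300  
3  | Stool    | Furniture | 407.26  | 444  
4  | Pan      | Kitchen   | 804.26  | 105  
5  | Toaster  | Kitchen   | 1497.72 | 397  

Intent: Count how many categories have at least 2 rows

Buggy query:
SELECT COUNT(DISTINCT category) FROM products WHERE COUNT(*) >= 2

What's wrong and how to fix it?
Bug: WHERE filters individual rows, not groups, so a group-level COUNT is invalid there

Fix: Use a subquery that GROUPs and filters with HAVING, then count its rows

Corrected query:
SELECT COUNT(*) FROM (SELECT category FROM products GROUP BY category HAVING COUNT(*) >= 2)

Result:
COUNT(*)
--------
2       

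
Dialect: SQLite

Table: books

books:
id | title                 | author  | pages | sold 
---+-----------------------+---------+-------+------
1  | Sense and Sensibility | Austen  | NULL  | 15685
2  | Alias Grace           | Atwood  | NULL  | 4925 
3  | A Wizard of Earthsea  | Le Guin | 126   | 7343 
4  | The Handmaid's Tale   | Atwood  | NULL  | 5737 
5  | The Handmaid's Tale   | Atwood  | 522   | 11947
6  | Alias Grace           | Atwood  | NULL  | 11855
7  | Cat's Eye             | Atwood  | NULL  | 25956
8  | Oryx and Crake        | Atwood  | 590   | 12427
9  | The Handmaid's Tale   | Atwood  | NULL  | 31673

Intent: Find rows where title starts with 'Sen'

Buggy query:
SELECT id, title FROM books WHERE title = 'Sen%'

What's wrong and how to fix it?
Bug: '=' compares the literal string including the % character; pattern matching needs LIKE

Fix: Replace '=' with LIKE so 'Sen%' is treated as a pattern

Corrected query:
SELECT id, title FROM books WHERE title LIKE 'Sen%'

Result:
id | title                
---+----------------------
1  | Sense and Sensibility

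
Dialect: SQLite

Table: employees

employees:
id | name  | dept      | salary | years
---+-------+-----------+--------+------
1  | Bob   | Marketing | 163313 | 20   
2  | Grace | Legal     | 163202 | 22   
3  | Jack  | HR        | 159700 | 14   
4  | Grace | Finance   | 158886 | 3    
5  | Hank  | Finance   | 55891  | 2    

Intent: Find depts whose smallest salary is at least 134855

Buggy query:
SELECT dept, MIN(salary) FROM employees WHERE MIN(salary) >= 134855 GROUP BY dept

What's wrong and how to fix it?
Bug: MIN() in WHERE is a misuse of aggregate

Fix: Replace WHERE with HAVING after the GROUP BY

Corrected query:
SELECT dept, MIN(salary) FROM employees GROUP BY dept HAVING MIN(salary) >= 134855

Result:
dept      | MIN(salary)
----------+------------
HR        | 159700     
Legal     | 163202     
Marketing | 163313     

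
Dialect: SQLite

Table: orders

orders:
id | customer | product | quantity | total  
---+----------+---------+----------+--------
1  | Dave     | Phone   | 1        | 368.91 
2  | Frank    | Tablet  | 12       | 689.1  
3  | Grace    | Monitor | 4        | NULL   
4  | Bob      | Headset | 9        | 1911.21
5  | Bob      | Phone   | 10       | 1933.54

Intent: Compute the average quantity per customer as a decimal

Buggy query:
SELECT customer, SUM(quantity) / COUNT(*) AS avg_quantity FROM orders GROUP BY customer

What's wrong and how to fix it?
Bug: Both operands are integers, so '/' performs integer division and truncates

Fix: Cast one side to REAL so the division keeps the fractional part

Corrected query:
SELECT customer, SUM(quantity) * 1.0 / COUNT(*) AS avg_quantity FROM orders GROUP BY customer

Result:
customer | avg_quantity
---------+-------------
Bob      | 9.5         
Dave     | 1           
Frank    | 12          
Grace    | 4           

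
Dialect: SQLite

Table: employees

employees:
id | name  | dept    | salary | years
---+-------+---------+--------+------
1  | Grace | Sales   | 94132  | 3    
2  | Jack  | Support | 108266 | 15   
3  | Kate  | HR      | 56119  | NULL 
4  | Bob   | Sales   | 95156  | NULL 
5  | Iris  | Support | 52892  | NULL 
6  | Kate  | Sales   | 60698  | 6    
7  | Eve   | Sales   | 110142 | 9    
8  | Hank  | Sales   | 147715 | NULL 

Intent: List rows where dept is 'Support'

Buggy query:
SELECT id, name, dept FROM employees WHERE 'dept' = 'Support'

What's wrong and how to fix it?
Bug: 'dept' in single quotes is a string literal, not the column; the comparison is literal-vs-literal and never true

Fix: Remove the quotes around the column name (or use double quotes for an identifier)

Corrected query:
SELECT id, name, dept FROM employees WHERE dept = 'Support'

Result:
id | name | dept   
---+------+--------
2  | Jack | Support
5  | Iris | Support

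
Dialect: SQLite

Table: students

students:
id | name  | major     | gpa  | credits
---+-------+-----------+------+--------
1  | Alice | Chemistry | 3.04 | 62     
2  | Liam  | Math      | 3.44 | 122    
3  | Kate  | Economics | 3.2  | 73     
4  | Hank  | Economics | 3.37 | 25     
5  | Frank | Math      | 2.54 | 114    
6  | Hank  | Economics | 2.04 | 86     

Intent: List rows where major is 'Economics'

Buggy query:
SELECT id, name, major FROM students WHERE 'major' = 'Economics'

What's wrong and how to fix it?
Bug: 'major' in single quotes is a string literal, not the column; the comparison is literal-vs-literal and never true

Fix: Remove the quotes around the column name (or use double quotes for an identifier)

Corrected query:
SELECT id, name, major FROM students WHERE major = 'Economics'

Result:
id | name | major    
---+------+----------
3  | Kate | Economics
4  | Hank | Economics
6  | Hank | Economics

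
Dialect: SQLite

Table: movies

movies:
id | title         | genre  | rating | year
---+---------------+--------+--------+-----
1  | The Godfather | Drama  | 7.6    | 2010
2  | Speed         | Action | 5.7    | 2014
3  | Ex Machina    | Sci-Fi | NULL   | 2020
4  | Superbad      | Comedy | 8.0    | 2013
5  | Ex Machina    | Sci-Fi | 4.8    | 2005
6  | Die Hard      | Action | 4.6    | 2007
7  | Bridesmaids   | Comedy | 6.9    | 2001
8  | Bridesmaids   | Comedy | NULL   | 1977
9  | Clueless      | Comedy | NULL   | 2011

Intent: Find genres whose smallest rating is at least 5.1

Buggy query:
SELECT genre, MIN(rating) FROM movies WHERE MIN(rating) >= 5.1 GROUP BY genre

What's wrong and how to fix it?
Bug: MIN() in WHERE is a misuse of aggregate

Fix: Use HAVING for the per-group MIN condition

Corrected query:
SELECT genre, MIN(rating) FROM movies GROUP BY genre HAVING MIN(rating) >= 5.1

Result:
genre  | MIN(rating)
-------+------------
Comedy | 6.9        
Drama  | 7.6        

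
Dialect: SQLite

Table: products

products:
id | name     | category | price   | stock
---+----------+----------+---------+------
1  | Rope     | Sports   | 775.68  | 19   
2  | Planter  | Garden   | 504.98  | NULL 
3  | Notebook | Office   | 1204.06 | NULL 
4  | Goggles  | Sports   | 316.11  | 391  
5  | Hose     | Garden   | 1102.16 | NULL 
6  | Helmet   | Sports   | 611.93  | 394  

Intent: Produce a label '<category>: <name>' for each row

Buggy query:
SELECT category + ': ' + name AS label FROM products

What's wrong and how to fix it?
Bug: '+' is numeric addition; on text columns SQLite converts them to 0 instead of concatenating

Fix: Replace + with || to concatenate text

Corrected query:
SELECT category || ': ' || name AS label FROM products

Result:
label           
----------------
Sports: Rope    
Garden: Planter 
Office: Notebook
Sports: Goggles 
Garden: Hose    
Sports: Helmet  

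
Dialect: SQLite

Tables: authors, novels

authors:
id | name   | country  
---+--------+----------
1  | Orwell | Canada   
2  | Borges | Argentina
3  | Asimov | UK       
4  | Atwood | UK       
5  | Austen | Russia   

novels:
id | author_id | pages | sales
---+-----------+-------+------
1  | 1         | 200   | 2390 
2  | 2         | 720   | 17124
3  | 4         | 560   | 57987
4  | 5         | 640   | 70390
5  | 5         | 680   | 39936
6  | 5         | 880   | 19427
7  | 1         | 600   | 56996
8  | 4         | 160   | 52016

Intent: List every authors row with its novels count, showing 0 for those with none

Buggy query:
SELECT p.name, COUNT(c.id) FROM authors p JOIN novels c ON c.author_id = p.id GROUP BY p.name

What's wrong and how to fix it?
Bug: An inner join excludes parents with zero children

Fix: Switch to LEFT JOIN to retain unmatched parent rows

Corrected query:
SELECT p.name, COUNT(c.id) FROM authors p LEFT JOIN novels c ON c.author_id = p.id GROUP BY p.name

Result:
name   | COUNT(c.id)
-------+------------
Asimov | 0          
Atwood | 2          
Austen | 3          
Borges | 1          
Orwell | 2          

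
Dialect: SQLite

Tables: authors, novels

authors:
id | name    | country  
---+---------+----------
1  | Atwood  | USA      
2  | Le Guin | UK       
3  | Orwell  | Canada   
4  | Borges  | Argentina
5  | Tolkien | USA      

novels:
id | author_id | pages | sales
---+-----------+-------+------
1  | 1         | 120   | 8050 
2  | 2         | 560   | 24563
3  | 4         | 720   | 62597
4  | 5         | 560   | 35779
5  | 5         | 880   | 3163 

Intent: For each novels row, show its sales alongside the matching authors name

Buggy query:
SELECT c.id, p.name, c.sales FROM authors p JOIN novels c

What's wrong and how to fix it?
Bug: Missing join condition: each novels row is matched to all authors rows instead of just its own

Fix: Add ON c.author_id = p.id to the JOIN

Corrected query:
SELECT c.id, p.name, c.sales FROM authors p JOIN novels c ON c.author_id = p.id

Result:
id | name    | sales
---+---------+------
1  | Atwood  | 8050 
2  | Le Guin | 24563
3  | Borges  | 62597
4  | Tolkien | 35779
5  | Tolkien | 3163 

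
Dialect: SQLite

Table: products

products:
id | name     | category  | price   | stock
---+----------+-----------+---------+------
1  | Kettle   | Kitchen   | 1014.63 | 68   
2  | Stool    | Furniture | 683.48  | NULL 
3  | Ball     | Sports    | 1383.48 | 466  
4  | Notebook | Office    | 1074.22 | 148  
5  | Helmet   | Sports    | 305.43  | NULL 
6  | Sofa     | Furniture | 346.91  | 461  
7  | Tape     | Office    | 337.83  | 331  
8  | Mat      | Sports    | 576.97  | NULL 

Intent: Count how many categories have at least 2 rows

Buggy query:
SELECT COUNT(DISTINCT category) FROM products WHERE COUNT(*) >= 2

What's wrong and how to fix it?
Bug: WHERE filters individual rows, not groups, so a group-level COUNT is invalid there

Fix: Use a subquery that GROUPs and filters with HAVING, then count its rows

Corrected query:
SELECT COUNT(*) FROM (SELECT category FROM products GROUP BY category HAVING COUNT(*) >= 2)

Result:
COUNT(*)
--------
3       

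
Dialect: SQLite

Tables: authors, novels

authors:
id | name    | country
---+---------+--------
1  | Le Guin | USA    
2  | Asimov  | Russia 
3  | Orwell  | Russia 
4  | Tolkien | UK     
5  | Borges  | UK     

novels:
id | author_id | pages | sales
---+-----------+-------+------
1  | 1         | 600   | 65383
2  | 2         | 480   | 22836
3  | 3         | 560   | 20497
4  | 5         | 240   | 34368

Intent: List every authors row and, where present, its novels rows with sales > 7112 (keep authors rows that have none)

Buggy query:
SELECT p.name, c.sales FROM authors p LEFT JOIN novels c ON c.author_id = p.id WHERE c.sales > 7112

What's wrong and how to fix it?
Bug: Filtering c.sales in WHERE discards the NULL rows produced by LEFT JOIN, turning it into an inner join

Fix: Move the right-table condition into the ON clause so unmatched parents are kept

Corrected query:
SELECT p.name, c.sales FROM authors p LEFT JOIN novels c ON c.author_id = p.id AND c.sales > 7112

Result:
name    | sales
--------+------
Le Guin | 65383
Asimov  | 22836
Orwell  | 20497
Tolkien | NULL 
Borges  | 34368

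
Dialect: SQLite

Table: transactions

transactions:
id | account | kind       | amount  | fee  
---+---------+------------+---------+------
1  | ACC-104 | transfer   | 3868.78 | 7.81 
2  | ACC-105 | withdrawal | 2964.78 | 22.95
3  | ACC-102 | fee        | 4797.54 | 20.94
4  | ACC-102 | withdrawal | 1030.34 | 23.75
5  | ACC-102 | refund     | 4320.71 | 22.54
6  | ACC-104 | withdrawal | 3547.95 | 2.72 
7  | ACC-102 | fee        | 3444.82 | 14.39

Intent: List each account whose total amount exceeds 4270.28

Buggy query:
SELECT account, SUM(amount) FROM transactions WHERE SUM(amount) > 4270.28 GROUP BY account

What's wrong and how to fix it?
Bug: WHERE runs before GROUP BY, so aggregates aren't available there

Fix: Move the aggregate condition to a HAVING clause

Corrected query:
SELECT account, SUM(amount) FROM transactions GROUP BY account HAVING SUM(amount) > 4270.28

Result:
account | SUM(amount)
--------+------------
ACC-102 | 13593.41   
ACC-104 | 7416.73    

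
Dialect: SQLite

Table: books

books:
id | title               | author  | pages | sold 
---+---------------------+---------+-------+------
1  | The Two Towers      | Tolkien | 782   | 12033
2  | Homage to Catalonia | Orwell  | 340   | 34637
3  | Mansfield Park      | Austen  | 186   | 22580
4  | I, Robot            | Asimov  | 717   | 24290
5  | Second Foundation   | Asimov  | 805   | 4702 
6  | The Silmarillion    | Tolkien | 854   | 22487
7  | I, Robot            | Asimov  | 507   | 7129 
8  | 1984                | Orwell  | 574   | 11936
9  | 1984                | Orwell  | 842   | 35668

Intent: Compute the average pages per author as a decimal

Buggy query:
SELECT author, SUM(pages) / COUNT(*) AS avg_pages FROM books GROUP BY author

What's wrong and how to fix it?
Bug: SUM(pages) and COUNT(*) are both integers; the division truncates the fractional part

Fix: Cast one side to REAL so the division keeps the fractional part

Corrected query:
SELECT author, SUM(pages) * 1.0 / COUNT(*) AS avg_pages FROM books GROUP BY author

Result:
author  | avg_pages 
--------+-----------
Asimov  | 676.333333
Austen  | 186       
Orwell  | 585.333333
Tolkien | 818       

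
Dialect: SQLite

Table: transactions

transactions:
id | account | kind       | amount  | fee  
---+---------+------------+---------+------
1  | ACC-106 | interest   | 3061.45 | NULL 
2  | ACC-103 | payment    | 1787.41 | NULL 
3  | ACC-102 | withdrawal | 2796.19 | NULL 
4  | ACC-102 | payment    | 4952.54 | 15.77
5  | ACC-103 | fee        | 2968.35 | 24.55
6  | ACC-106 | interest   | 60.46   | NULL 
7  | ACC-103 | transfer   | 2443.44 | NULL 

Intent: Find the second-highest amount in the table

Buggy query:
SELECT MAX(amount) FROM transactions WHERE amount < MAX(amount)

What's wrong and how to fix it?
Bug: The inner MAX is an aggregate inside WHERE, which is not allowed

Fix: Compute the overall MAX in a subquery, then take MAX of rows below it

Corrected query:
SELECT MAX(amount) FROM transactions WHERE amount < (SELECT MAX(amount) FROM transactions)

Result:
MAX(amount)
-----------
3061.45    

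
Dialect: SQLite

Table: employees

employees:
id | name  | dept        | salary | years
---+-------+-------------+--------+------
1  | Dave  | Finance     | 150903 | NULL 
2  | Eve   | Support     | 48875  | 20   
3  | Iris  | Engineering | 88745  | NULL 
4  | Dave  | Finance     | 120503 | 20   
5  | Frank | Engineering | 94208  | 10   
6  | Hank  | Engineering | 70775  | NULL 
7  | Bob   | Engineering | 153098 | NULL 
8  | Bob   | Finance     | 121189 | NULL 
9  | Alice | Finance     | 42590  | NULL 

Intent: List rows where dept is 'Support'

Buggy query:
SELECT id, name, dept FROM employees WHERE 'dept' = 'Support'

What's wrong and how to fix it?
Bug: 'dept' in single quotes is a string literal, not the column; the comparison is literal-vs-literal and never true

Fix: Reference the column as dept without single quotes

Corrected query:
SELECT id, name, dept FROM employees WHERE dept = 'Support'

Result:
id | name | dept   
---+------+--------
2  | Eve  | Support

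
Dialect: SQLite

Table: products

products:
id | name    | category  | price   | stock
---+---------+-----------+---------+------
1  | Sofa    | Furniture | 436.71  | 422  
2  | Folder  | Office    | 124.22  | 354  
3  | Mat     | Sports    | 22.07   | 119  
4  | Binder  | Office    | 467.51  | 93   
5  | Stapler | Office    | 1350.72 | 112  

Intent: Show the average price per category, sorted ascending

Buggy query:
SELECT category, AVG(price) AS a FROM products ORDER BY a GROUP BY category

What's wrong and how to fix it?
Bug: ORDER BY appears before GROUP BY; SQL clause order requires GROUP BY first

Fix: Move ORDER BY to the end, after GROUP BY

Corrected query:
SELECT category, AVG(price) AS a FROM products GROUP BY category ORDER BY a

Result:
category  | a         
----------+-----------
Sports    | 22.07     
Furniture | 436.71    
Office    | 647.483333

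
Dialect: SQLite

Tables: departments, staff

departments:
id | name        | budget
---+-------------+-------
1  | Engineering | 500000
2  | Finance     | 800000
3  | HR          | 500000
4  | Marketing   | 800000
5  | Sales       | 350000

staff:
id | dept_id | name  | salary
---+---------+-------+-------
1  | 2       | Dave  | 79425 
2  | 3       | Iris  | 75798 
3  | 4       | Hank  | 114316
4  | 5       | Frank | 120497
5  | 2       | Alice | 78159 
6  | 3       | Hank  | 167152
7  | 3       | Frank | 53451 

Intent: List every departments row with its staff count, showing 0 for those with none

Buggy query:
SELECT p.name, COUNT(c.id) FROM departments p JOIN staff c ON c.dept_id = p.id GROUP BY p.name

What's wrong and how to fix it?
Bug: INNER JOIN drops departments rows that have no matching staff rows

Fix: Switch to LEFT JOIN to retain unmatched parent rows

Corrected query:
SELECT p.name, COUNT(c.id) FROM departments p LEFT JOIN staff c ON c.dept_id = p.id GROUP BY p.name

Result:
name        | COUNT(c.id)
------------+------------
Engineering | 0          
Finance     | 2          
HR          | 3          
Marketing   | 1          
Sales       | 1          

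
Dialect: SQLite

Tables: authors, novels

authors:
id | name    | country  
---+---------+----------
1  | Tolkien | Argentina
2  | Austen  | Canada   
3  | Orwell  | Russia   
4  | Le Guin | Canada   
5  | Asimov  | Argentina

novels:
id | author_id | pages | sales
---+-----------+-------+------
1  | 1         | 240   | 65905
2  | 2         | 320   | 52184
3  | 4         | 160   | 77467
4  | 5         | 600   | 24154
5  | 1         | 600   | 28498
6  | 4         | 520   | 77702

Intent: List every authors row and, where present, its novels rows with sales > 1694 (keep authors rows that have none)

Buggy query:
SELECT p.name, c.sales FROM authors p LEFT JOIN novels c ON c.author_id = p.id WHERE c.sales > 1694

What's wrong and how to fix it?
Bug: A WHERE condition on the right-hand table after LEFT JOIN drops unmatched parents

Fix: Put 'c.sales > 1694' in the JOIN's ON clause instead of WHERE

Corrected query:
SELECT p.name, c.sales FROM authors p LEFT JOIN novels c ON c.author_id = p.id AND c.sales > 1694

Result:
name    | sales
--------+------
Tolkien | 28498
Tolkien | 65905
Austen  | 52184
Orwell  | NULL 
Le Guin | 77467
Le Guin | 77702
Asimov  | 24154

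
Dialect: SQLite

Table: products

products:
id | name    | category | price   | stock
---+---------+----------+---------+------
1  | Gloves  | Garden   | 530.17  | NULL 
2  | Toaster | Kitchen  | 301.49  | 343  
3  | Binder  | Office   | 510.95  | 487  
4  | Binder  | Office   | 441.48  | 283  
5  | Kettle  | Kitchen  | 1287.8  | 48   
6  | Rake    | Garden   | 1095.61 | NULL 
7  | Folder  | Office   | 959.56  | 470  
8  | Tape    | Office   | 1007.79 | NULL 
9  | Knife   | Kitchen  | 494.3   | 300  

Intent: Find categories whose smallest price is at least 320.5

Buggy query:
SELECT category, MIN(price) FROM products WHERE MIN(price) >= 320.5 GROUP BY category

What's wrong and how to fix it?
Bug: Aggregates like MIN are computed per group after WHERE runs

Fix: Use HAVING for the per-group MIN condition

Corrected query:
SELECT category, MIN(price) FROM products GROUP BY category HAVING MIN(price) >= 320.5

Result:
category | MIN(price)
---------+-----------
Garden   | 530.17    
Office   | 441.48    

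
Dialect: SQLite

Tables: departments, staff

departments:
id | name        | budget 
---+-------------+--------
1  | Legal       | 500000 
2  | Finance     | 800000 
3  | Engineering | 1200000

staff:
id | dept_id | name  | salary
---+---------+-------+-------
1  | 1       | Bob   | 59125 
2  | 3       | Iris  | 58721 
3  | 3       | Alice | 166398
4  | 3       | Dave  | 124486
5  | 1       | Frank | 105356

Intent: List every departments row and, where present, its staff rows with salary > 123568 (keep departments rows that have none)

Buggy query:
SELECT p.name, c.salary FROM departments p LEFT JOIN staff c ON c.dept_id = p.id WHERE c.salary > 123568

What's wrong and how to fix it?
Bug: Filtering c.salary in WHERE discards the NULL rows produced by LEFT JOIN, turning it into an inner join

Fix: Move the right-table condition into the ON clause so unmatched parents are kept

Corrected query:
SELECT p.name, c.salary FROM departments p LEFT JOIN staff c ON c.dept_id = p.id AND c.salary > 123568

Result:
name        | salary
------------+-------
Legal       | NULL  
Finance     | NULL  
Engineering | 124486
Engineering | 166398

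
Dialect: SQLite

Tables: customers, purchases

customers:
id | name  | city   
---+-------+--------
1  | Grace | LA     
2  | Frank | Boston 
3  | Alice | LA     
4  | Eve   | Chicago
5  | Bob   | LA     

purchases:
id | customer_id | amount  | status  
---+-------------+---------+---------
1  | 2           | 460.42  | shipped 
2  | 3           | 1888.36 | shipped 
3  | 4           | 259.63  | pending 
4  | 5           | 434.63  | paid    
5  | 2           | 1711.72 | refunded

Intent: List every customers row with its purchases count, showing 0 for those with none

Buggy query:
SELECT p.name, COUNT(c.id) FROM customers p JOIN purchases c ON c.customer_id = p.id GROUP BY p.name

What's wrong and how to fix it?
Bug: An inner join excludes parents with zero children

Fix: Use LEFT JOIN so parents without children still appear (COUNT(c.id) gives 0)

Corrected query:
SELECT p.name, COUNT(c.id) FROM customers p LEFT JOIN purchases c ON c.customer_id = p.id GROUP BY p.name

Result:
name  | COUNT(c.id)
------+------------
Alice | 1          
Bob   | 1          
Eve   | 1          
Frank | 2          
Grace | 0          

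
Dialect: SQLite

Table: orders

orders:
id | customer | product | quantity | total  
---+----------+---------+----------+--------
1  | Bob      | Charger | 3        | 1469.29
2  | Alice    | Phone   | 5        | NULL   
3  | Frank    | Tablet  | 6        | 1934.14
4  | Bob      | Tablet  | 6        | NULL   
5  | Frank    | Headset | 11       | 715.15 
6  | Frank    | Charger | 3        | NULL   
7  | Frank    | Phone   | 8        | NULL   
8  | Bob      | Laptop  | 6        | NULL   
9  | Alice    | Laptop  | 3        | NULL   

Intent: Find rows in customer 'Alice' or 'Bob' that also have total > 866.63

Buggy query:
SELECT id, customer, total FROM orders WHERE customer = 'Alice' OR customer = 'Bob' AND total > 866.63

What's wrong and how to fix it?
Bug: Without parentheses, AND is evaluated before OR, so the total filter only applies to the 'Bob' branch

Fix: Add parentheses around the OR so the AND applies to both alternatives

Corrected query:
SELECT id, customer, total FROM orders WHERE (customer = 'Alice' OR customer = 'Bob') AND total > 866.63

Result:
id | customer | total  
---+----------+--------
1  | Bob      | 1469.29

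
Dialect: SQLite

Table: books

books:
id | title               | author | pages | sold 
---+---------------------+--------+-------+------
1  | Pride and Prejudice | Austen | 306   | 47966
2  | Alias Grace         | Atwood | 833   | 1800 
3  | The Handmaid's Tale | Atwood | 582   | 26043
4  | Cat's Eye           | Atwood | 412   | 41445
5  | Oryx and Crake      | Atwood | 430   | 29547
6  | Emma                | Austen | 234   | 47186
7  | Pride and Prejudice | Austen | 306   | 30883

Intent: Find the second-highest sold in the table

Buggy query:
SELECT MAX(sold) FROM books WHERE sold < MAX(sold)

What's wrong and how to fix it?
Bug: MAX(sold) on the right of the comparison is an aggregate-in-WHERE error

Fix: Put the inner MAX in a scalar subquery

Corrected query:
SELECT MAX(sold) FROM books WHERE sold < (SELECT MAX(sold) FROM books)

Result:
MAX(sold)
---------
47186    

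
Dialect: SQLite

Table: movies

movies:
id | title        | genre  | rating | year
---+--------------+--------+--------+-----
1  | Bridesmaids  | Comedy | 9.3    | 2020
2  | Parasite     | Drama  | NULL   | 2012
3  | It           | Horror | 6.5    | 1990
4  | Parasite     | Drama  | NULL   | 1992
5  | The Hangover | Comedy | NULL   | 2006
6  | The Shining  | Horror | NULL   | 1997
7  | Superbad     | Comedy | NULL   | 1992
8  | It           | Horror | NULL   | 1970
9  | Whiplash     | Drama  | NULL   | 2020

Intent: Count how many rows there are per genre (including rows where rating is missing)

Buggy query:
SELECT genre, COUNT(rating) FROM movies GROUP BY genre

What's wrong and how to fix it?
Bug: COUNT(column) counts non-NULL values only; rows with NULL rating aren't counted

Fix: Replace COUNT(rating) with COUNT(*)

Corrected query:
SELECT genre, COUNT(*) FROM movies GROUP BY genre

Result:
genre  | COUNT(*)
-------+---------
Comedy | 3       
Drama  | 3       
Horror | 3       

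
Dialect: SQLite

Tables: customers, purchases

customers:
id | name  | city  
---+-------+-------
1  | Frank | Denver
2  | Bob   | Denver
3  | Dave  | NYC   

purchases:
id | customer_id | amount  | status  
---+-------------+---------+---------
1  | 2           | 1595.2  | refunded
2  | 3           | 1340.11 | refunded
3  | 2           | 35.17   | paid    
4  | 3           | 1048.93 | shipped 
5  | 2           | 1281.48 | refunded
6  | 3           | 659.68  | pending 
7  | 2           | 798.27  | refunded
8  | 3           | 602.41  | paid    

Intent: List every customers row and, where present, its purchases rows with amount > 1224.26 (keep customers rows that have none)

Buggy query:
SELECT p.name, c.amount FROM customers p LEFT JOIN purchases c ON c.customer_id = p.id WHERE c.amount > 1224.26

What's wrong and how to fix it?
Bug: Filtering c.amount in WHERE discards the NULL rows produced by LEFT JOIN, turning it into an inner join

Fix: Move the right-table condition into the ON clause so unmatched parents are kept

Corrected query:
SELECT p.name, c.amount FROM customers p LEFT JOIN purchases c ON c.customer_id = p.id AND c.amount > 1224.26

Result:
name  | amount 
------+--------
Frank | NULL   
Bob   | 1281.48
Bob   | 1595.2 
Dave  | 1340.11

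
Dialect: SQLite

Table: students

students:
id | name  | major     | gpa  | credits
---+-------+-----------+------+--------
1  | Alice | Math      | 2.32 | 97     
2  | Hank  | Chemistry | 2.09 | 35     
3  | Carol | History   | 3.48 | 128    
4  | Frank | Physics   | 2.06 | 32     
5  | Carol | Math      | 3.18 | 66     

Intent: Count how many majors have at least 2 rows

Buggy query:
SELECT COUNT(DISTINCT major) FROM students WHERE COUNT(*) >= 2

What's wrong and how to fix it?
Bug: WHERE filters individual rows, not groups, so a group-level COUNT is invalid there

Fix: Group first with HAVING COUNT(*) >= 2, then COUNT the resulting groups

Corrected query:
SELECT COUNT(*) FROM (SELECT major FROM students GROUP BY major HAVING COUNT(*) >= 2)

Result:
COUNT(*)
--------
1       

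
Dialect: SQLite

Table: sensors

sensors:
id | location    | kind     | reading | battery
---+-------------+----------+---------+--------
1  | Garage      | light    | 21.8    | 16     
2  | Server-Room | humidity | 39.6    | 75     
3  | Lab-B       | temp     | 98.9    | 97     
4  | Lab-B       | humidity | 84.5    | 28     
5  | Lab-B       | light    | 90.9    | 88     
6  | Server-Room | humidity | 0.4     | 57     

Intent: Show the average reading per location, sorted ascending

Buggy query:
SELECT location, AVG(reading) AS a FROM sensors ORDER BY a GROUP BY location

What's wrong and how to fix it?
Bug: GROUP BY must precede ORDER BY

Fix: Move ORDER BY to the end, after GROUP BY

Corrected query:
SELECT location, AVG(reading) AS a FROM sensors GROUP BY location ORDER BY a

Result:
location    | a        
------------+----------
Server-Room | 20       
Garage      | 21.8     
Lab-B       | 91.433333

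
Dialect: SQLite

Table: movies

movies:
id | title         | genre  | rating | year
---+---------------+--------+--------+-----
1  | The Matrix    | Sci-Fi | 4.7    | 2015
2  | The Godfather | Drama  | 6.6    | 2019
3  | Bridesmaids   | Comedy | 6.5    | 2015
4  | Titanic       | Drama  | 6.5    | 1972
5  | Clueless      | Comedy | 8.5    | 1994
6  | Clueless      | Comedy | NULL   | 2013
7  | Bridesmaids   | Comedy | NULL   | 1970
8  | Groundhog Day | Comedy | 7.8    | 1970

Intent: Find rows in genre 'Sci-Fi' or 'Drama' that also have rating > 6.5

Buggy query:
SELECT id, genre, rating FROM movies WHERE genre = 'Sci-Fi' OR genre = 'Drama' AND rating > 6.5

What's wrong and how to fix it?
Bug: AND binds tighter than OR, so this parses as genre = 'Sci-Fi' OR (genre = 'Drama' AND rating > 6.5)

Fix: Group the OR with parentheses (or use IN), then AND the threshold

Corrected query:
SELECT id, genre, rating FROM movies WHERE (genre = 'Sci-Fi' OR genre = 'Drama') AND rating > 6.5

Result:
id | genre | rating
---+-------+-------
2  | Drama | 6.6   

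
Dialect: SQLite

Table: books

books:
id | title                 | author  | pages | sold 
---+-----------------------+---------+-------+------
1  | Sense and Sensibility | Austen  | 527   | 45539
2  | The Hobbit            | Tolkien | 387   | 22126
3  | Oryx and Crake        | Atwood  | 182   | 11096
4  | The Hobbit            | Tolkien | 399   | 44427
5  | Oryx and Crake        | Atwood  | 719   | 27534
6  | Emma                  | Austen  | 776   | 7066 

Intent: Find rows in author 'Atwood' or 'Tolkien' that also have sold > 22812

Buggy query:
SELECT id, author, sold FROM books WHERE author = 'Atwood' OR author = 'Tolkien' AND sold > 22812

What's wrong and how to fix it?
Bug: Without parentheses, AND is evaluated before OR, so the sold filter only applies to the 'Tolkien' branch

Fix: Add parentheses around the OR so the AND applies to both alternatives

Corrected query:
SELECT id, author, sold FROM books WHERE (author = 'Atwood' OR author = 'Tolkien') AND sold > 22812

Result:
id | author  | sold 
---+---------+------
4  | Tolkien | 44427
5  | Atwood  | 27534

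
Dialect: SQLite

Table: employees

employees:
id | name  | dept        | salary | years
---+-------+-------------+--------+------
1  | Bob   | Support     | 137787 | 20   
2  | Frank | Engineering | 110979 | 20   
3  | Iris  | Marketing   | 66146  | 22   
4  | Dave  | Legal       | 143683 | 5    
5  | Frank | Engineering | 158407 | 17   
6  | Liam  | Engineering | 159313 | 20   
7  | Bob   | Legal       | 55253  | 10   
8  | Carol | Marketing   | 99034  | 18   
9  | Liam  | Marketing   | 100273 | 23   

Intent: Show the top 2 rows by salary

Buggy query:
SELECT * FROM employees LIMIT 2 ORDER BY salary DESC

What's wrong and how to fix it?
Bug: ORDER BY cannot follow LIMIT; LIMIT is the final clause

Fix: Sort with ORDER BY, then apply LIMIT

Corrected query:
SELECT * FROM employees ORDER BY salary DESC LIMIT 2

Result:
id | name  | dept        | salary | years
---+-------+-------------+--------+------
6  | Liam  | Engineering | 159313 | 20   
5  | Frank | Engineering | 158407 | 17   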